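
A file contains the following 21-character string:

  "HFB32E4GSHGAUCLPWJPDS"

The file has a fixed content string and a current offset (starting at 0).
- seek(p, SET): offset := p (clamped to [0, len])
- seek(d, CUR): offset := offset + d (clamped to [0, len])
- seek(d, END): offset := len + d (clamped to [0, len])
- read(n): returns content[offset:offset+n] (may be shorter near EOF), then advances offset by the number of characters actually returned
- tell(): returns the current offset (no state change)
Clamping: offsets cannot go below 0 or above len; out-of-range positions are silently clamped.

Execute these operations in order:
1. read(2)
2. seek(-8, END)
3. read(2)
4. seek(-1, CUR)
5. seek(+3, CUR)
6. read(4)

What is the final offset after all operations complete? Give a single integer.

Answer: 21

Derivation:
After 1 (read(2)): returned 'HF', offset=2
After 2 (seek(-8, END)): offset=13
After 3 (read(2)): returned 'CL', offset=15
After 4 (seek(-1, CUR)): offset=14
After 5 (seek(+3, CUR)): offset=17
After 6 (read(4)): returned 'JPDS', offset=21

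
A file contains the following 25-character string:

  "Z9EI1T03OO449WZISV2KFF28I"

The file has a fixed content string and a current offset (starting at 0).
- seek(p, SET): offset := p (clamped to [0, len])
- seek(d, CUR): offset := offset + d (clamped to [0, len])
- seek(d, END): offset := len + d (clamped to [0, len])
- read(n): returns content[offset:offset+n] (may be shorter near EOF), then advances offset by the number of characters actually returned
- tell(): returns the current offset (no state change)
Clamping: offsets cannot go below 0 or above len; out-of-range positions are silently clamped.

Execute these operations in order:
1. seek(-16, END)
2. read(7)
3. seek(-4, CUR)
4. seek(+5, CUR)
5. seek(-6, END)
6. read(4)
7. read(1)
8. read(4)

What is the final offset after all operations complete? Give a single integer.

Answer: 25

Derivation:
After 1 (seek(-16, END)): offset=9
After 2 (read(7)): returned 'O449WZI', offset=16
After 3 (seek(-4, CUR)): offset=12
After 4 (seek(+5, CUR)): offset=17
After 5 (seek(-6, END)): offset=19
After 6 (read(4)): returned 'KFF2', offset=23
After 7 (read(1)): returned '8', offset=24
After 8 (read(4)): returned 'I', offset=25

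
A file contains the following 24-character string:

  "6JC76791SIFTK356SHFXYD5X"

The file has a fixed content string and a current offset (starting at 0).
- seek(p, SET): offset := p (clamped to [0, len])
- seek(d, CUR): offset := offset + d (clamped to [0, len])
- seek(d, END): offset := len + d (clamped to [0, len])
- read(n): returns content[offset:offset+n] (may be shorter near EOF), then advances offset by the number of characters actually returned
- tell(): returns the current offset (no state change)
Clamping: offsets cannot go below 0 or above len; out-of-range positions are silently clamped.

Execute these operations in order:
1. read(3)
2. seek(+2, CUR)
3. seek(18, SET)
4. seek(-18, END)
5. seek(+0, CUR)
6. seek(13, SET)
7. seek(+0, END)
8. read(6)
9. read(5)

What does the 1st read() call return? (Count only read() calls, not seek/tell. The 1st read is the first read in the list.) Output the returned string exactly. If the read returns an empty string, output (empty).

Answer: 6JC

Derivation:
After 1 (read(3)): returned '6JC', offset=3
After 2 (seek(+2, CUR)): offset=5
After 3 (seek(18, SET)): offset=18
After 4 (seek(-18, END)): offset=6
After 5 (seek(+0, CUR)): offset=6
After 6 (seek(13, SET)): offset=13
After 7 (seek(+0, END)): offset=24
After 8 (read(6)): returned '', offset=24
After 9 (read(5)): returned '', offset=24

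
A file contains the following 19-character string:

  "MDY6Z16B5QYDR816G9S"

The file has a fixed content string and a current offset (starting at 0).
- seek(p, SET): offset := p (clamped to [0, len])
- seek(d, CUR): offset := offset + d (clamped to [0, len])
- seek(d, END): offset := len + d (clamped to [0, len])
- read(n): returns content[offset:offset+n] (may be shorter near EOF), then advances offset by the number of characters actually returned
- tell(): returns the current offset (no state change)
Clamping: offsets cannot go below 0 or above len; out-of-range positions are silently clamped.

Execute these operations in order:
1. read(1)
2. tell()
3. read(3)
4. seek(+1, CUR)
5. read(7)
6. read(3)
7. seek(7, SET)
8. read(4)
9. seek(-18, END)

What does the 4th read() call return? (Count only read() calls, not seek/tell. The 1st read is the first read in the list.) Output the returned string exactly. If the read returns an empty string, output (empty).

After 1 (read(1)): returned 'M', offset=1
After 2 (tell()): offset=1
After 3 (read(3)): returned 'DY6', offset=4
After 4 (seek(+1, CUR)): offset=5
After 5 (read(7)): returned '16B5QYD', offset=12
After 6 (read(3)): returned 'R81', offset=15
After 7 (seek(7, SET)): offset=7
After 8 (read(4)): returned 'B5QY', offset=11
After 9 (seek(-18, END)): offset=1

Answer: R81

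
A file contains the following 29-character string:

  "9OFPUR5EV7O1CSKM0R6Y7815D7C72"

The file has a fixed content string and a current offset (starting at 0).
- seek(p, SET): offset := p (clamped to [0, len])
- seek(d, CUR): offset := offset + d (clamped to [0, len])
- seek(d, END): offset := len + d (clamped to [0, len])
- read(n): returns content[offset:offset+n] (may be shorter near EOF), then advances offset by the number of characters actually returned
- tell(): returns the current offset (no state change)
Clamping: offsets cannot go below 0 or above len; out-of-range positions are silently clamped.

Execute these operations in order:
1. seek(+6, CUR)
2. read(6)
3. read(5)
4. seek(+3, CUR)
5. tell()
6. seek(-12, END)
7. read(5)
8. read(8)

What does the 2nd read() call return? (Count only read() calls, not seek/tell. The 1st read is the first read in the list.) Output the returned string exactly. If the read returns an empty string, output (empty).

After 1 (seek(+6, CUR)): offset=6
After 2 (read(6)): returned '5EV7O1', offset=12
After 3 (read(5)): returned 'CSKM0', offset=17
After 4 (seek(+3, CUR)): offset=20
After 5 (tell()): offset=20
After 6 (seek(-12, END)): offset=17
After 7 (read(5)): returned 'R6Y78', offset=22
After 8 (read(8)): returned '15D7C72', offset=29

Answer: CSKM0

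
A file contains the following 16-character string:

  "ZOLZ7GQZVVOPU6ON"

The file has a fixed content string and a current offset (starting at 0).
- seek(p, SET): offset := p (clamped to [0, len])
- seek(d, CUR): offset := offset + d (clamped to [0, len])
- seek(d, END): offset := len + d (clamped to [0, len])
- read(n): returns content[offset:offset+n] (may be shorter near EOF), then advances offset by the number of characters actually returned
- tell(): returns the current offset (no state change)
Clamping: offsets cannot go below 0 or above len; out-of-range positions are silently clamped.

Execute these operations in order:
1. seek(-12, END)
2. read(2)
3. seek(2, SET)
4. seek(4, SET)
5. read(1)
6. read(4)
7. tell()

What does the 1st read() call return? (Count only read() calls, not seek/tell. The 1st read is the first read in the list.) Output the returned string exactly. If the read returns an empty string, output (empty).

After 1 (seek(-12, END)): offset=4
After 2 (read(2)): returned '7G', offset=6
After 3 (seek(2, SET)): offset=2
After 4 (seek(4, SET)): offset=4
After 5 (read(1)): returned '7', offset=5
After 6 (read(4)): returned 'GQZV', offset=9
After 7 (tell()): offset=9

Answer: 7G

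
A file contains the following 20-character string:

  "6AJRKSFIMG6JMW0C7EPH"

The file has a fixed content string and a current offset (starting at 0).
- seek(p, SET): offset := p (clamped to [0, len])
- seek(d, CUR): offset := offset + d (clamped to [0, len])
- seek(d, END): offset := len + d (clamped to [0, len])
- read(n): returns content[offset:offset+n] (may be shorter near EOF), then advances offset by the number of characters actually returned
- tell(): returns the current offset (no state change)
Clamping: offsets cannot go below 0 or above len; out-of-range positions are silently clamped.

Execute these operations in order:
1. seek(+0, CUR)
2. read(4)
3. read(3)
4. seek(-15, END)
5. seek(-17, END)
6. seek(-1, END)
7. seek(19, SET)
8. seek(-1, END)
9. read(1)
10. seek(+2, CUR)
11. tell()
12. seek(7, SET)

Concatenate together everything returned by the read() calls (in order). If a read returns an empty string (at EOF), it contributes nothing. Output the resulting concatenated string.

Answer: 6AJRKSFH

Derivation:
After 1 (seek(+0, CUR)): offset=0
After 2 (read(4)): returned '6AJR', offset=4
After 3 (read(3)): returned 'KSF', offset=7
After 4 (seek(-15, END)): offset=5
After 5 (seek(-17, END)): offset=3
After 6 (seek(-1, END)): offset=19
After 7 (seek(19, SET)): offset=19
After 8 (seek(-1, END)): offset=19
After 9 (read(1)): returned 'H', offset=20
After 10 (seek(+2, CUR)): offset=20
After 11 (tell()): offset=20
After 12 (seek(7, SET)): offset=7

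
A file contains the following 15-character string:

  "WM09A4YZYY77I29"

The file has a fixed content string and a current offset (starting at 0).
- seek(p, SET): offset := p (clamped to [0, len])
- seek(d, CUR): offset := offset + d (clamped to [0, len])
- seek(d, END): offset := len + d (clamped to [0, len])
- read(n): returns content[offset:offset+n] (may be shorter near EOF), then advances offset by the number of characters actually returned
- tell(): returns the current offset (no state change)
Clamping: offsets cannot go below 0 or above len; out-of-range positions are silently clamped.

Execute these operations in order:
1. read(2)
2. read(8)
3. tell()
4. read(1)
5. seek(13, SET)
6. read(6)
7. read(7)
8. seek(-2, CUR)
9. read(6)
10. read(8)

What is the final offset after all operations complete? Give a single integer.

Answer: 15

Derivation:
After 1 (read(2)): returned 'WM', offset=2
After 2 (read(8)): returned '09A4YZYY', offset=10
After 3 (tell()): offset=10
After 4 (read(1)): returned '7', offset=11
After 5 (seek(13, SET)): offset=13
After 6 (read(6)): returned '29', offset=15
After 7 (read(7)): returned '', offset=15
After 8 (seek(-2, CUR)): offset=13
After 9 (read(6)): returned '29', offset=15
After 10 (read(8)): returned '', offset=15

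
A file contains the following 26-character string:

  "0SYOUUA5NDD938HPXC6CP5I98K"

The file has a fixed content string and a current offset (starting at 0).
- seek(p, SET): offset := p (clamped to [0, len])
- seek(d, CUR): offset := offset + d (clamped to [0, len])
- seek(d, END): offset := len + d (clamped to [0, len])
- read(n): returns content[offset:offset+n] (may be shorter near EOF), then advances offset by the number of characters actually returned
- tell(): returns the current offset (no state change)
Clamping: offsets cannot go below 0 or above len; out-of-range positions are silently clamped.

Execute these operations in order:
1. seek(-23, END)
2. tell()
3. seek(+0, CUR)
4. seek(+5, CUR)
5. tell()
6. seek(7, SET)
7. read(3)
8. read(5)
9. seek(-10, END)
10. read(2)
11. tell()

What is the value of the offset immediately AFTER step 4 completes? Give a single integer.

Answer: 8

Derivation:
After 1 (seek(-23, END)): offset=3
After 2 (tell()): offset=3
After 3 (seek(+0, CUR)): offset=3
After 4 (seek(+5, CUR)): offset=8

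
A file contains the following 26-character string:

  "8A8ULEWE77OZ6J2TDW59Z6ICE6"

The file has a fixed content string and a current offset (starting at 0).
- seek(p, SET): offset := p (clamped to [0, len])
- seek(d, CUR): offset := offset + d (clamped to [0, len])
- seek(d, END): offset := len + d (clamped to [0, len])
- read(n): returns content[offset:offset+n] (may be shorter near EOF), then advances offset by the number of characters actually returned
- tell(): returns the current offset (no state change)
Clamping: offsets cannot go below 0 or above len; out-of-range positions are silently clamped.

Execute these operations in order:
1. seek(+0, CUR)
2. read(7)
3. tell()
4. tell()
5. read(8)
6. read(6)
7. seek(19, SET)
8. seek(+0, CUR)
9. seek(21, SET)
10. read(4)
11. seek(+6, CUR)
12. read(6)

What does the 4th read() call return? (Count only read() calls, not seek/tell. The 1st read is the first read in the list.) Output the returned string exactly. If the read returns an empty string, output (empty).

After 1 (seek(+0, CUR)): offset=0
After 2 (read(7)): returned '8A8ULEW', offset=7
After 3 (tell()): offset=7
After 4 (tell()): offset=7
After 5 (read(8)): returned 'E77OZ6J2', offset=15
After 6 (read(6)): returned 'TDW59Z', offset=21
After 7 (seek(19, SET)): offset=19
After 8 (seek(+0, CUR)): offset=19
After 9 (seek(21, SET)): offset=21
After 10 (read(4)): returned '6ICE', offset=25
After 11 (seek(+6, CUR)): offset=26
After 12 (read(6)): returned '', offset=26

Answer: 6ICE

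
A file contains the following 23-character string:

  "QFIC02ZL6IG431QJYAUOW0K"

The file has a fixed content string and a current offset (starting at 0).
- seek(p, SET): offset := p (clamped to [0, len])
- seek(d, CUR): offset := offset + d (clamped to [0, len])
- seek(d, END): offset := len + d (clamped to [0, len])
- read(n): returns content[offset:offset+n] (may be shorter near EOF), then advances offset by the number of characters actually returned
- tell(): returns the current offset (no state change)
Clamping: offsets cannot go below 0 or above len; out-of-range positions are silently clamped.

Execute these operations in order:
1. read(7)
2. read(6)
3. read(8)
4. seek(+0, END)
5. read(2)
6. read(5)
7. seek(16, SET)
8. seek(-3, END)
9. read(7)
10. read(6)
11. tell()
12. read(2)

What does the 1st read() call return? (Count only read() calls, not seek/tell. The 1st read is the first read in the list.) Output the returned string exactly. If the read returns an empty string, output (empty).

Answer: QFIC02Z

Derivation:
After 1 (read(7)): returned 'QFIC02Z', offset=7
After 2 (read(6)): returned 'L6IG43', offset=13
After 3 (read(8)): returned '1QJYAUOW', offset=21
After 4 (seek(+0, END)): offset=23
After 5 (read(2)): returned '', offset=23
After 6 (read(5)): returned '', offset=23
After 7 (seek(16, SET)): offset=16
After 8 (seek(-3, END)): offset=20
After 9 (read(7)): returned 'W0K', offset=23
After 10 (read(6)): returned '', offset=23
After 11 (tell()): offset=23
After 12 (read(2)): returned '', offset=23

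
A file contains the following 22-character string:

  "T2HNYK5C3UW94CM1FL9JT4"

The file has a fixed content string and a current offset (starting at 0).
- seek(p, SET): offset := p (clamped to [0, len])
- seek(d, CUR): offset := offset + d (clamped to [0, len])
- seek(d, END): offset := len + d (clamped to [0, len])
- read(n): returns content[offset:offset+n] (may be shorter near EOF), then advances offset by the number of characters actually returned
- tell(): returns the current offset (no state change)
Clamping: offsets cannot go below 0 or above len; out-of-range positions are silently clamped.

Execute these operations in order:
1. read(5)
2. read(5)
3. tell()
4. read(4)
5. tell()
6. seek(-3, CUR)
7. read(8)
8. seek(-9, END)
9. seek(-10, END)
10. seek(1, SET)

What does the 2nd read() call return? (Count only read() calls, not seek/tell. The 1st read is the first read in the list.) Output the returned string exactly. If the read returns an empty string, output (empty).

Answer: K5C3U

Derivation:
After 1 (read(5)): returned 'T2HNY', offset=5
After 2 (read(5)): returned 'K5C3U', offset=10
After 3 (tell()): offset=10
After 4 (read(4)): returned 'W94C', offset=14
After 5 (tell()): offset=14
After 6 (seek(-3, CUR)): offset=11
After 7 (read(8)): returned '94CM1FL9', offset=19
After 8 (seek(-9, END)): offset=13
After 9 (seek(-10, END)): offset=12
After 10 (seek(1, SET)): offset=1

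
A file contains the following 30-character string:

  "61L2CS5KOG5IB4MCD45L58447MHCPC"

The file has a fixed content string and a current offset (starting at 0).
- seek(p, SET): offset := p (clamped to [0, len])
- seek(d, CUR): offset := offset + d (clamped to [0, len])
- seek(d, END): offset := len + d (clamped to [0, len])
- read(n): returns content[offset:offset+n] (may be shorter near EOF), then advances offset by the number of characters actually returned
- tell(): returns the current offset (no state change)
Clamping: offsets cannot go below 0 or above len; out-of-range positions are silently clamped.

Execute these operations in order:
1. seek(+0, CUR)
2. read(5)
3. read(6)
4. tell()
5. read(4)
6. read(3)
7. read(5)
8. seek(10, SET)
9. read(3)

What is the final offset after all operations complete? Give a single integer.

After 1 (seek(+0, CUR)): offset=0
After 2 (read(5)): returned '61L2C', offset=5
After 3 (read(6)): returned 'S5KOG5', offset=11
After 4 (tell()): offset=11
After 5 (read(4)): returned 'IB4M', offset=15
After 6 (read(3)): returned 'CD4', offset=18
After 7 (read(5)): returned '5L584', offset=23
After 8 (seek(10, SET)): offset=10
After 9 (read(3)): returned '5IB', offset=13

Answer: 13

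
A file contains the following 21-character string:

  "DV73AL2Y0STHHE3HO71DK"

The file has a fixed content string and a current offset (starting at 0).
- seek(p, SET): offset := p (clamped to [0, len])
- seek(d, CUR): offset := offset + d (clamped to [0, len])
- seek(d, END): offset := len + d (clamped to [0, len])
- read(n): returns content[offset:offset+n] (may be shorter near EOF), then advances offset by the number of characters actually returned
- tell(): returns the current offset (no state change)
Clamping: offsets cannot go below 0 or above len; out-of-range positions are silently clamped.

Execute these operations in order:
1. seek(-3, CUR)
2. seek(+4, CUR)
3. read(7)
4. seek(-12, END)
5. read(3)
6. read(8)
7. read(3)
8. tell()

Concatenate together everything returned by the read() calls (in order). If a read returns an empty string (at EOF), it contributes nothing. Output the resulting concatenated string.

After 1 (seek(-3, CUR)): offset=0
After 2 (seek(+4, CUR)): offset=4
After 3 (read(7)): returned 'AL2Y0ST', offset=11
After 4 (seek(-12, END)): offset=9
After 5 (read(3)): returned 'STH', offset=12
After 6 (read(8)): returned 'HE3HO71D', offset=20
After 7 (read(3)): returned 'K', offset=21
After 8 (tell()): offset=21

Answer: AL2Y0STSTHHE3HO71DK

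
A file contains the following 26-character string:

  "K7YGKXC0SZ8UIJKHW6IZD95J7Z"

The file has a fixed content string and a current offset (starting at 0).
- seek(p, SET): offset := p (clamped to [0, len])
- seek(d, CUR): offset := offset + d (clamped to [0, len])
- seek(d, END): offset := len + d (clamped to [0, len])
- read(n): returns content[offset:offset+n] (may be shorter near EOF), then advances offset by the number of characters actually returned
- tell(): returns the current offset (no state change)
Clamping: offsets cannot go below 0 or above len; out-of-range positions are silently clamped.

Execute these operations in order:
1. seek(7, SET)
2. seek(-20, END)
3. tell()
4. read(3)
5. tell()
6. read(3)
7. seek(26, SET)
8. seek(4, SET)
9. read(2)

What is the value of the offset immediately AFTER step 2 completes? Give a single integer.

After 1 (seek(7, SET)): offset=7
After 2 (seek(-20, END)): offset=6

Answer: 6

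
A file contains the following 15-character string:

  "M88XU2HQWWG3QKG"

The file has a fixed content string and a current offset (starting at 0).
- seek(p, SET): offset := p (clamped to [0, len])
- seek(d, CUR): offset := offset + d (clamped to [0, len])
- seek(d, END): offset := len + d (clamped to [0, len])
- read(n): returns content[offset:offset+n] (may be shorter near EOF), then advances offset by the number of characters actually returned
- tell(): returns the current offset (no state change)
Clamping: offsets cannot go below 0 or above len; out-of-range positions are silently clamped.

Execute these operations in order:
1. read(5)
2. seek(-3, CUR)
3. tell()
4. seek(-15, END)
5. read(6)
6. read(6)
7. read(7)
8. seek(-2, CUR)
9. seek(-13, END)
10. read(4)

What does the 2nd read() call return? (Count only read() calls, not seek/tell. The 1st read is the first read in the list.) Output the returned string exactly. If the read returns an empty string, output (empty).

After 1 (read(5)): returned 'M88XU', offset=5
After 2 (seek(-3, CUR)): offset=2
After 3 (tell()): offset=2
After 4 (seek(-15, END)): offset=0
After 5 (read(6)): returned 'M88XU2', offset=6
After 6 (read(6)): returned 'HQWWG3', offset=12
After 7 (read(7)): returned 'QKG', offset=15
After 8 (seek(-2, CUR)): offset=13
After 9 (seek(-13, END)): offset=2
After 10 (read(4)): returned '8XU2', offset=6

Answer: M88XU2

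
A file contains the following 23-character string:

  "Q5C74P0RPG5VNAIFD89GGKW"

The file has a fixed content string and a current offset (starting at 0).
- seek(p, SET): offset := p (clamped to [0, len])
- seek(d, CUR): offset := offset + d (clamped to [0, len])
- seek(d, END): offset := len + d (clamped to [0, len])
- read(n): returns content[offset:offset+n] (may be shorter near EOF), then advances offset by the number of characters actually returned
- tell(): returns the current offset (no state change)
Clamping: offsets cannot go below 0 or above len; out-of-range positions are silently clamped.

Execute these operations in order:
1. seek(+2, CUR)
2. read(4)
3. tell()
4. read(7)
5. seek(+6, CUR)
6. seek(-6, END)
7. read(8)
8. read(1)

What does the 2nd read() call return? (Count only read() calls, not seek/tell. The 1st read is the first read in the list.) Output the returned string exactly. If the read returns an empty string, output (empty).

Answer: 0RPG5VN

Derivation:
After 1 (seek(+2, CUR)): offset=2
After 2 (read(4)): returned 'C74P', offset=6
After 3 (tell()): offset=6
After 4 (read(7)): returned '0RPG5VN', offset=13
After 5 (seek(+6, CUR)): offset=19
After 6 (seek(-6, END)): offset=17
After 7 (read(8)): returned '89GGKW', offset=23
After 8 (read(1)): returned '', offset=23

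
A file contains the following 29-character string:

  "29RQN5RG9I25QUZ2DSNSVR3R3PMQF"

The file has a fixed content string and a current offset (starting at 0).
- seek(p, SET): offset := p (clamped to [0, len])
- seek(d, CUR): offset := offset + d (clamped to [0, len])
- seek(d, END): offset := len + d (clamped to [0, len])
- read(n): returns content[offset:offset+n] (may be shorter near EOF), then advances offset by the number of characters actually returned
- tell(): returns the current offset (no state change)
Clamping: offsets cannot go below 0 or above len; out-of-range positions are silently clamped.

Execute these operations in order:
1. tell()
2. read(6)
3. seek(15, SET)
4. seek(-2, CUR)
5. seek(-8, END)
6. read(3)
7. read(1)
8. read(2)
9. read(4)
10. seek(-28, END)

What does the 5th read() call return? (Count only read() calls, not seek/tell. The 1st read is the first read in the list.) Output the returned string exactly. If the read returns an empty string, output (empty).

After 1 (tell()): offset=0
After 2 (read(6)): returned '29RQN5', offset=6
After 3 (seek(15, SET)): offset=15
After 4 (seek(-2, CUR)): offset=13
After 5 (seek(-8, END)): offset=21
After 6 (read(3)): returned 'R3R', offset=24
After 7 (read(1)): returned '3', offset=25
After 8 (read(2)): returned 'PM', offset=27
After 9 (read(4)): returned 'QF', offset=29
After 10 (seek(-28, END)): offset=1

Answer: QF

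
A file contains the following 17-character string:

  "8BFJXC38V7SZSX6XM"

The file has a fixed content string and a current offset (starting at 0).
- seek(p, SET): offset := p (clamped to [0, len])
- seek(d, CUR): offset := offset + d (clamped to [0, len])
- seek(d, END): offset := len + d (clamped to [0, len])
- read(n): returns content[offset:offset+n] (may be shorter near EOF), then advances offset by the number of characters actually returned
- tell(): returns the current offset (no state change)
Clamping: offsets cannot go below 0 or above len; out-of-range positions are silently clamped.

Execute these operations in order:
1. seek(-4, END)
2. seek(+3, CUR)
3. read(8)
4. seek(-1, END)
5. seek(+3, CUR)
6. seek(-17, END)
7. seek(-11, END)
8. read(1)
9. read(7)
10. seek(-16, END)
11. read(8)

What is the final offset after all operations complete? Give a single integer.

Answer: 9

Derivation:
After 1 (seek(-4, END)): offset=13
After 2 (seek(+3, CUR)): offset=16
After 3 (read(8)): returned 'M', offset=17
After 4 (seek(-1, END)): offset=16
After 5 (seek(+3, CUR)): offset=17
After 6 (seek(-17, END)): offset=0
After 7 (seek(-11, END)): offset=6
After 8 (read(1)): returned '3', offset=7
After 9 (read(7)): returned '8V7SZSX', offset=14
After 10 (seek(-16, END)): offset=1
After 11 (read(8)): returned 'BFJXC38V', offset=9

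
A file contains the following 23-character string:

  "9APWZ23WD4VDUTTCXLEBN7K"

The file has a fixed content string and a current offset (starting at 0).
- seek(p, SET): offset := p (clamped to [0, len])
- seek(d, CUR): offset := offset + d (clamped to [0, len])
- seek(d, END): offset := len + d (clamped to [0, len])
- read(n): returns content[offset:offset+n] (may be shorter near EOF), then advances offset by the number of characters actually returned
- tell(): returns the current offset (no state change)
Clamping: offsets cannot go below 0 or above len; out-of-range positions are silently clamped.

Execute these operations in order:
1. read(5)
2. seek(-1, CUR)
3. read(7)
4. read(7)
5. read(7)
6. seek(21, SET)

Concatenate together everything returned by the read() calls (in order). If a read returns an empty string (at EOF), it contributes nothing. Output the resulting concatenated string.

After 1 (read(5)): returned '9APWZ', offset=5
After 2 (seek(-1, CUR)): offset=4
After 3 (read(7)): returned 'Z23WD4V', offset=11
After 4 (read(7)): returned 'DUTTCXL', offset=18
After 5 (read(7)): returned 'EBN7K', offset=23
After 6 (seek(21, SET)): offset=21

Answer: 9APWZZ23WD4VDUTTCXLEBN7K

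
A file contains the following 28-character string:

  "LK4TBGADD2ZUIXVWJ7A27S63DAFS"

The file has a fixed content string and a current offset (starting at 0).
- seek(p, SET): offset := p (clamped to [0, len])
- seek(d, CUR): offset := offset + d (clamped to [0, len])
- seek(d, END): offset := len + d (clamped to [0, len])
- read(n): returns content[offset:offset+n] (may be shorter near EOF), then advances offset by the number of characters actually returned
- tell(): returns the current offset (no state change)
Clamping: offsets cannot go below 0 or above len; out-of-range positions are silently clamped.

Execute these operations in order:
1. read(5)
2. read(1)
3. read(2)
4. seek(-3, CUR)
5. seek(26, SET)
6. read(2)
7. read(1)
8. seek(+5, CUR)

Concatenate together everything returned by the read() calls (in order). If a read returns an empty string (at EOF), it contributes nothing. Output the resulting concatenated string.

After 1 (read(5)): returned 'LK4TB', offset=5
After 2 (read(1)): returned 'G', offset=6
After 3 (read(2)): returned 'AD', offset=8
After 4 (seek(-3, CUR)): offset=5
After 5 (seek(26, SET)): offset=26
After 6 (read(2)): returned 'FS', offset=28
After 7 (read(1)): returned '', offset=28
After 8 (seek(+5, CUR)): offset=28

Answer: LK4TBGADFS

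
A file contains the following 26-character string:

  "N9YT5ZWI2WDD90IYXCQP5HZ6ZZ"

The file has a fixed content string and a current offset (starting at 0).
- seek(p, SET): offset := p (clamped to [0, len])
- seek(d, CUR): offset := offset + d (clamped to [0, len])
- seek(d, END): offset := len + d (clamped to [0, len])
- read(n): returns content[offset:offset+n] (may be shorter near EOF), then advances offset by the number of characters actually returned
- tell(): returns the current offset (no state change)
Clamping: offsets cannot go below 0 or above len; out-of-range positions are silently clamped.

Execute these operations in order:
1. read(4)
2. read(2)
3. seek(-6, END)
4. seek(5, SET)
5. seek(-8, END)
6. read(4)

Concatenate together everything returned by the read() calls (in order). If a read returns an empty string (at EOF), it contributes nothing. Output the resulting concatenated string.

After 1 (read(4)): returned 'N9YT', offset=4
After 2 (read(2)): returned '5Z', offset=6
After 3 (seek(-6, END)): offset=20
After 4 (seek(5, SET)): offset=5
After 5 (seek(-8, END)): offset=18
After 6 (read(4)): returned 'QP5H', offset=22

Answer: N9YT5ZQP5H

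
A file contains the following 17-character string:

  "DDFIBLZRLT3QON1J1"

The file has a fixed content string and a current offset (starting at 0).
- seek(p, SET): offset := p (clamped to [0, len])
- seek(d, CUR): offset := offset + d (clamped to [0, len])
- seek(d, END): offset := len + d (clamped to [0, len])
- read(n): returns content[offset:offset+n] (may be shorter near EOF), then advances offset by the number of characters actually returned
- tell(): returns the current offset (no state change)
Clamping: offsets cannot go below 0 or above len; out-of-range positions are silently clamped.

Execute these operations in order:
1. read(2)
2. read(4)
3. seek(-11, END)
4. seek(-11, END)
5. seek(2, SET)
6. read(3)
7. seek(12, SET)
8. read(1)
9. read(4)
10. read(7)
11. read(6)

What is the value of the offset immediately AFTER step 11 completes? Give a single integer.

After 1 (read(2)): returned 'DD', offset=2
After 2 (read(4)): returned 'FIBL', offset=6
After 3 (seek(-11, END)): offset=6
After 4 (seek(-11, END)): offset=6
After 5 (seek(2, SET)): offset=2
After 6 (read(3)): returned 'FIB', offset=5
After 7 (seek(12, SET)): offset=12
After 8 (read(1)): returned 'O', offset=13
After 9 (read(4)): returned 'N1J1', offset=17
After 10 (read(7)): returned '', offset=17
After 11 (read(6)): returned '', offset=17

Answer: 17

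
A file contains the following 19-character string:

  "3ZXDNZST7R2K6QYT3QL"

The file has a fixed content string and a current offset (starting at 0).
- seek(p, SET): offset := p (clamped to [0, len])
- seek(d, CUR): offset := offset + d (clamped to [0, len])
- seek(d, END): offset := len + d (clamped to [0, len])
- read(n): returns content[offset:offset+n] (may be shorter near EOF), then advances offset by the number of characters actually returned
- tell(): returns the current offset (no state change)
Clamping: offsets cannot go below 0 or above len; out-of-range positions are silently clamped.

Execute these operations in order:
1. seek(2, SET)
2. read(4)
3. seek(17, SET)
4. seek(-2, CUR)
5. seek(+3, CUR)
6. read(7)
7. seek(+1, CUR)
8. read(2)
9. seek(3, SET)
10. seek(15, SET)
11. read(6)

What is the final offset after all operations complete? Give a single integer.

After 1 (seek(2, SET)): offset=2
After 2 (read(4)): returned 'XDNZ', offset=6
After 3 (seek(17, SET)): offset=17
After 4 (seek(-2, CUR)): offset=15
After 5 (seek(+3, CUR)): offset=18
After 6 (read(7)): returned 'L', offset=19
After 7 (seek(+1, CUR)): offset=19
After 8 (read(2)): returned '', offset=19
After 9 (seek(3, SET)): offset=3
After 10 (seek(15, SET)): offset=15
After 11 (read(6)): returned 'T3QL', offset=19

Answer: 19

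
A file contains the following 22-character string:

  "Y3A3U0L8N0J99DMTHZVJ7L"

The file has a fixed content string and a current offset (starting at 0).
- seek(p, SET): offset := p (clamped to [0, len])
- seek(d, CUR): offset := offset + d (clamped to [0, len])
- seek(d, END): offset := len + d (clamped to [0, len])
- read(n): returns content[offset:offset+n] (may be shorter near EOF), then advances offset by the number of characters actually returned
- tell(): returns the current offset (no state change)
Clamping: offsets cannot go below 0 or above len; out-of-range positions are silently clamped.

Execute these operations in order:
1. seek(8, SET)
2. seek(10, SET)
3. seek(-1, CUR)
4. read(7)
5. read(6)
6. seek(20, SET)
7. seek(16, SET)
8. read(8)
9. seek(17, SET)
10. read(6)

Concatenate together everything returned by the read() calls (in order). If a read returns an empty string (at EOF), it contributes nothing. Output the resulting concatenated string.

After 1 (seek(8, SET)): offset=8
After 2 (seek(10, SET)): offset=10
After 3 (seek(-1, CUR)): offset=9
After 4 (read(7)): returned '0J99DMT', offset=16
After 5 (read(6)): returned 'HZVJ7L', offset=22
After 6 (seek(20, SET)): offset=20
After 7 (seek(16, SET)): offset=16
After 8 (read(8)): returned 'HZVJ7L', offset=22
After 9 (seek(17, SET)): offset=17
After 10 (read(6)): returned 'ZVJ7L', offset=22

Answer: 0J99DMTHZVJ7LHZVJ7LZVJ7L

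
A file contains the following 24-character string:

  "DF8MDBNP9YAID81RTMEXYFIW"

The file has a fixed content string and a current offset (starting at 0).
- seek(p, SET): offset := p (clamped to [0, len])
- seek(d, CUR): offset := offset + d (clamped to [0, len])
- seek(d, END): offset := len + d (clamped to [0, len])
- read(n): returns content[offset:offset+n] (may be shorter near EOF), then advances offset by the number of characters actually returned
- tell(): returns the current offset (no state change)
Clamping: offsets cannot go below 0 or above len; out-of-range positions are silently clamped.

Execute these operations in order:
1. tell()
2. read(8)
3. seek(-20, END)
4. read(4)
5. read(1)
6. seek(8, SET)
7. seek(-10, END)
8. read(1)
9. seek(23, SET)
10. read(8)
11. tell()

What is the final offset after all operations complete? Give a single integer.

After 1 (tell()): offset=0
After 2 (read(8)): returned 'DF8MDBNP', offset=8
After 3 (seek(-20, END)): offset=4
After 4 (read(4)): returned 'DBNP', offset=8
After 5 (read(1)): returned '9', offset=9
After 6 (seek(8, SET)): offset=8
After 7 (seek(-10, END)): offset=14
After 8 (read(1)): returned '1', offset=15
After 9 (seek(23, SET)): offset=23
After 10 (read(8)): returned 'W', offset=24
After 11 (tell()): offset=24

Answer: 24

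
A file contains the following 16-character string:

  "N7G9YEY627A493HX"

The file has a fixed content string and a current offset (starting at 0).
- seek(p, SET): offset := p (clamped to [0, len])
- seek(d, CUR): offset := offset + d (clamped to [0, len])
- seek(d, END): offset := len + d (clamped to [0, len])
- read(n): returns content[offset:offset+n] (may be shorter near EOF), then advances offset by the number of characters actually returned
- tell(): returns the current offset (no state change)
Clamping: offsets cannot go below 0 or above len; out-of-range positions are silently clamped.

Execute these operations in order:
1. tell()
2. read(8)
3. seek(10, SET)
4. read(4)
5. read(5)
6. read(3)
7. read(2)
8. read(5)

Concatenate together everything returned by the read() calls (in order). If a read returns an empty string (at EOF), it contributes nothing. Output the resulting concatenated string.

After 1 (tell()): offset=0
After 2 (read(8)): returned 'N7G9YEY6', offset=8
After 3 (seek(10, SET)): offset=10
After 4 (read(4)): returned 'A493', offset=14
After 5 (read(5)): returned 'HX', offset=16
After 6 (read(3)): returned '', offset=16
After 7 (read(2)): returned '', offset=16
After 8 (read(5)): returned '', offset=16

Answer: N7G9YEY6A493HX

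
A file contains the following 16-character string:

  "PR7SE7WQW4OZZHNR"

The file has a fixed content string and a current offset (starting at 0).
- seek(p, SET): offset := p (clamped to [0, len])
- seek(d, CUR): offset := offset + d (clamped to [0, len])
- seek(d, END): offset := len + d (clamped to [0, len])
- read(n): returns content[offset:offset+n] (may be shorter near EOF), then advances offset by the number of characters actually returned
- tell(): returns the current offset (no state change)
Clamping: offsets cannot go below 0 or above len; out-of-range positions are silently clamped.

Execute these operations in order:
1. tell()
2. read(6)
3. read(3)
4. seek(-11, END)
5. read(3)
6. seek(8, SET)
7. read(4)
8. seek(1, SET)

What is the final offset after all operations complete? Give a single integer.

After 1 (tell()): offset=0
After 2 (read(6)): returned 'PR7SE7', offset=6
After 3 (read(3)): returned 'WQW', offset=9
After 4 (seek(-11, END)): offset=5
After 5 (read(3)): returned '7WQ', offset=8
After 6 (seek(8, SET)): offset=8
After 7 (read(4)): returned 'W4OZ', offset=12
After 8 (seek(1, SET)): offset=1

Answer: 1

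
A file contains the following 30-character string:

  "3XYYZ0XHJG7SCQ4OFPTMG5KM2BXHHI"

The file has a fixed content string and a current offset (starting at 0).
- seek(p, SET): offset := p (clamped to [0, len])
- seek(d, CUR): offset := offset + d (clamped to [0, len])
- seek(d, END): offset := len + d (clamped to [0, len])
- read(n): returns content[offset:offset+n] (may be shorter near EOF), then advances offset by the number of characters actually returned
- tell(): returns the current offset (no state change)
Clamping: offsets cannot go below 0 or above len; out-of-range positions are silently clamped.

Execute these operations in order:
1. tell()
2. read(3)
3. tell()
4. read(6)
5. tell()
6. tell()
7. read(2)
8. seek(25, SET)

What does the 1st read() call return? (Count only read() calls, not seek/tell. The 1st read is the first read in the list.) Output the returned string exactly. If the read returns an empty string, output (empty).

Answer: 3XY

Derivation:
After 1 (tell()): offset=0
After 2 (read(3)): returned '3XY', offset=3
After 3 (tell()): offset=3
After 4 (read(6)): returned 'YZ0XHJ', offset=9
After 5 (tell()): offset=9
After 6 (tell()): offset=9
After 7 (read(2)): returned 'G7', offset=11
After 8 (seek(25, SET)): offset=25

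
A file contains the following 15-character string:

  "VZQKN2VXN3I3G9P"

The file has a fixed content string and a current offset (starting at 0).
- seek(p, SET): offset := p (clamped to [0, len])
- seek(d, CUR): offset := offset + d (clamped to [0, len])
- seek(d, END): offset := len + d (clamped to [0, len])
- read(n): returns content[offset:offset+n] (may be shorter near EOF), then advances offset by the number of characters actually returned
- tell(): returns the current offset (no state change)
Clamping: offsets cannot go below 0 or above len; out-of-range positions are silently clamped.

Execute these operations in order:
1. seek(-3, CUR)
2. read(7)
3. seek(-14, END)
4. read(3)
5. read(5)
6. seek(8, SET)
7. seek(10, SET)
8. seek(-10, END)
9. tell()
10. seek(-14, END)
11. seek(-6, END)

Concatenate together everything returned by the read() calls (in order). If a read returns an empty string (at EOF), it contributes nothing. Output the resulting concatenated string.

After 1 (seek(-3, CUR)): offset=0
After 2 (read(7)): returned 'VZQKN2V', offset=7
After 3 (seek(-14, END)): offset=1
After 4 (read(3)): returned 'ZQK', offset=4
After 5 (read(5)): returned 'N2VXN', offset=9
After 6 (seek(8, SET)): offset=8
After 7 (seek(10, SET)): offset=10
After 8 (seek(-10, END)): offset=5
After 9 (tell()): offset=5
After 10 (seek(-14, END)): offset=1
After 11 (seek(-6, END)): offset=9

Answer: VZQKN2VZQKN2VXN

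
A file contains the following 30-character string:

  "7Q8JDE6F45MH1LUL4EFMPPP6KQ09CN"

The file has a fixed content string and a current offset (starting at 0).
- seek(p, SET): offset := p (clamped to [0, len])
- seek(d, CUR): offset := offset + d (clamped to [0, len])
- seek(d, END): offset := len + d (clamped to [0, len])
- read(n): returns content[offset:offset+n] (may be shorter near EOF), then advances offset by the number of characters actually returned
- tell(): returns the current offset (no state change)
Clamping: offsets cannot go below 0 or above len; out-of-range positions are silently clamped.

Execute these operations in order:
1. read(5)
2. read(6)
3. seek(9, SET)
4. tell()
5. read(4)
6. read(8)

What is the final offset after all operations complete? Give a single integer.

After 1 (read(5)): returned '7Q8JD', offset=5
After 2 (read(6)): returned 'E6F45M', offset=11
After 3 (seek(9, SET)): offset=9
After 4 (tell()): offset=9
After 5 (read(4)): returned '5MH1', offset=13
After 6 (read(8)): returned 'LUL4EFMP', offset=21

Answer: 21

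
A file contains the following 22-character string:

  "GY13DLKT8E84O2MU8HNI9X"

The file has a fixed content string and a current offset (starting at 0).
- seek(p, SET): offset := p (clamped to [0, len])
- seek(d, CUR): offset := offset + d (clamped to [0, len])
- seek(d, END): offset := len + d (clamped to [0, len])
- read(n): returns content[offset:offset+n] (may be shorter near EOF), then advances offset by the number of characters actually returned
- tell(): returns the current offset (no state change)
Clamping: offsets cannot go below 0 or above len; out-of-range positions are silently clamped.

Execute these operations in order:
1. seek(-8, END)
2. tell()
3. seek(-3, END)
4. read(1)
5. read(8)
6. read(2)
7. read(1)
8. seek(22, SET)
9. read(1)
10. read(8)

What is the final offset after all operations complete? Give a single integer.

Answer: 22

Derivation:
After 1 (seek(-8, END)): offset=14
After 2 (tell()): offset=14
After 3 (seek(-3, END)): offset=19
After 4 (read(1)): returned 'I', offset=20
After 5 (read(8)): returned '9X', offset=22
After 6 (read(2)): returned '', offset=22
After 7 (read(1)): returned '', offset=22
After 8 (seek(22, SET)): offset=22
After 9 (read(1)): returned '', offset=22
After 10 (read(8)): returned '', offset=22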